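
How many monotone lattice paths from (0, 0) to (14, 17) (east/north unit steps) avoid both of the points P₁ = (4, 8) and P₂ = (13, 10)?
Number of paths = 210520687

Inclusion–exclusion. Total paths: C(31, 14) = 265182525. Through P₁: C(12, 4)·C(19, 10) = 45727110. Through P₂: C(23, 13)·C(8, 1) = 9152528. Since P₁ is strictly southwest of P₂, a monotone path through both must visit P₁ then P₂; paths through both = C(12, 4)·C(11, 9)·C(8, 1) = 217800. Avoid both = 265182525 − 45727110 − 9152528 + 217800 = 210520687.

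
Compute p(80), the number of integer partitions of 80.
p(80) = 15796476

Compute p(n) via the recurrence p(n, m) = p(n, m−1) + p(n−m, m), where p(n, m) counts partitions of n with all parts ≤ m and p(n) = p(n, n). The base cases are p(0, m) = 1 and p(n, 0) = 0 for n > 0. Filling the table yields p(80) = 15796476. (Euler's pentagonal recurrence is an alternative.)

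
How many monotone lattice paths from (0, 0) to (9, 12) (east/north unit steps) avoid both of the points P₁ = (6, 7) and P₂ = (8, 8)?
Number of paths = 159224

Inclusion–exclusion. Total paths: C(21, 9) = 293930. Through P₁: C(13, 6)·C(8, 3) = 96096. Through P₂: C(16, 8)·C(5, 1) = 64350. Since P₁ is strictly southwest of P₂, a monotone path through both must visit P₁ then P₂; paths through both = C(13, 6)·C(3, 2)·C(5, 1) = 25740. Avoid both = 293930 − 96096 − 64350 + 25740 = 159224.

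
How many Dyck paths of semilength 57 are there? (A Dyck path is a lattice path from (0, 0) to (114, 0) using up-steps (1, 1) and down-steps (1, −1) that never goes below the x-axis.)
C_57 = 26700952856774851904245220912664

These Dyck paths are counted by the Catalan number C_n = (1/(n + 1)) · C(2n, n). For n = 57: C_57 = (1/58) · C(114, 57) = 1548655265692941410446222812934512/58 = 26700952856774851904245220912664.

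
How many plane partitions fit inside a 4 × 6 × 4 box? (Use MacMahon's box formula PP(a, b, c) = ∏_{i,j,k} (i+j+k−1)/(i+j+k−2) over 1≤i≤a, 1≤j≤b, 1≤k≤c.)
PP(4, 6, 4) = 9343620

Evaluate the triple product over i = 1..4, j = 1..6, k = 1..4. The factors are (2/1) · (3/2) · (4/3) · (5/4) · (3/2) · (4/3) · (5/4) · (6/5) · … (96 factors total). The numerators and denominators telescope so the product is an integer; carrying out the multiplication exactly gives PP(4, 6, 4) = 9343620.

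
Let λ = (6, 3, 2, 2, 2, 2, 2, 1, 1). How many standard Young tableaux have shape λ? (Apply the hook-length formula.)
# SYT of shape (6, 3, 2, 2, 2, 2, 2, 1, 1) = 97954272

Hook-length formula: f^λ = n! / Π hook(c), product over all cells c of the Young diagram. For λ = (6, 3, 2, 2, 2, 2, 2, 1, 1), n = 21 boxes. Hook lengths by row (left-to-right, top-to-bottom): [14, 11, 5, 3, 2, 1]; [10, 7, 1]; [8, 5]; [7, 4]; [6, 3]; [5, 2]; [4, 1]; [2]; [1]. Product of hooks = 521579520000. So f^λ = 21! / 521579520000 = 51090942171709440000 / 521579520000 = 97954272.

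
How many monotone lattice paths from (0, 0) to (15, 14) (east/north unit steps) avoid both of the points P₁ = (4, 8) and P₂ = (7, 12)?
Number of paths = 69944805

Inclusion–exclusion. Total paths: C(29, 15) = 77558760. Through P₁: C(12, 4)·C(17, 11) = 6126120. Through P₂: C(19, 7)·C(10, 8) = 2267460. Since P₁ is strictly southwest of P₂, a monotone path through both must visit P₁ then P₂; paths through both = C(12, 4)·C(7, 3)·C(10, 8) = 779625. Avoid both = 77558760 − 6126120 − 2267460 + 779625 = 69944805.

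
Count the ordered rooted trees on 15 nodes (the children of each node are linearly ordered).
C_14 = 2674440

These ordered rooted trees are counted by the Catalan number C_n = (1/(n + 1)) · C(2n, n). For n = 14: C_14 = (1/15) · C(28, 14) = 40116600/15 = 2674440.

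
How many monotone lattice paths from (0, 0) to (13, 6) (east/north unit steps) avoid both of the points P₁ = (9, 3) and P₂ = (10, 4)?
Number of paths = 13822

Inclusion–exclusion. Total paths: C(19, 13) = 27132. Through P₁: C(12, 9)·C(7, 4) = 7700. Through P₂: C(14, 10)·C(5, 3) = 10010. Since P₁ is strictly southwest of P₂, a monotone path through both must visit P₁ then P₂; paths through both = C(12, 9)·C(2, 1)·C(5, 3) = 4400. Avoid both = 27132 − 7700 − 10010 + 4400 = 13822.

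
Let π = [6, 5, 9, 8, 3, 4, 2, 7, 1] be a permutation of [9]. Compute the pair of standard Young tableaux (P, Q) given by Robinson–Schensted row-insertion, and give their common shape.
P = [1, 4, 7] / [2, 8] / [3, 9] / [5] / [6];  Q = [1, 3, 8] / [2, 4] / [5, 6] / [7] / [9];  common shape = (3, 2, 2, 1, 1)

Row-insert the values π_1, π_2, … into P one at a time, bumping the leftmost entry strictly greater than the inserted value down to the next row. The recording tableau Q records, in position (i, j), the step at which that cell was added to P.
  Insert 6 (step 1): P = [6];  Q = [1]
  Insert 5 (step 2): P = [5] / [6];  Q = [1] / [2]
  Insert 9 (step 3): P = [5, 9] / [6];  Q = [1, 3] / [2]
  Insert 8 (step 4): P = [5, 8] / [6, 9];  Q = [1, 3] / [2, 4]
  Insert 3 (step 5): P = [3, 8] / [5, 9] / [6];  Q = [1, 3] / [2, 4] / [5]
  Insert 4 (step 6): P = [3, 4] / [5, 8] / [6, 9];  Q = [1, 3] / [2, 4] / [5, 6]
  Insert 2 (step 7): P = [2, 4] / [3, 8] / [5, 9] / [6];  Q = [1, 3] / [2, 4] / [5, 6] / [7]
  Insert 7 (step 8): P = [2, 4, 7] / [3, 8] / [5, 9] / [6];  Q = [1, 3, 8] / [2, 4] / [5, 6] / [7]
  Insert 1 (step 9): P = [1, 4, 7] / [2, 8] / [3, 9] / [5] / [6];  Q = [1, 3, 8] / [2, 4] / [5, 6] / [7] / [9]
Final shape: (3, 2, 2, 1, 1).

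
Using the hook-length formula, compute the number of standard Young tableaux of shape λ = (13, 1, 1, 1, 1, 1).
# SYT of shape (13, 1, 1, 1, 1, 1) = 6188

Hook-length formula: f^λ = n! / Π hook(c), product over all cells c of the Young diagram. For λ = (13, 1, 1, 1, 1, 1), n = 18 boxes. Hook lengths by row (left-to-right, top-to-bottom): [18, 12, 11, 10, 9, 8, 7, 6, 5, 4, 3, 2, 1]; [5]; [4]; [3]; [2]; [1]. Product of hooks = 1034643456000. So f^λ = 18! / 1034643456000 = 6402373705728000 / 1034643456000 = 6188.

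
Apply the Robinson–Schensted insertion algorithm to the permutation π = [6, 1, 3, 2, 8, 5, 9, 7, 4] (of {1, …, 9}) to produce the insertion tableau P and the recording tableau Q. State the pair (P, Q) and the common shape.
P = [1, 2, 4, 7] / [3, 5, 9] / [6, 8];  Q = [1, 3, 5, 7] / [2, 6, 8] / [4, 9];  common shape = (4, 3, 2)

Row-insert the values π_1, π_2, … into P one at a time, bumping the leftmost entry strictly greater than the inserted value down to the next row. The recording tableau Q records, in position (i, j), the step at which that cell was added to P.
  Insert 6 (step 1): P = [6];  Q = [1]
  Insert 1 (step 2): P = [1] / [6];  Q = [1] / [2]
  Insert 3 (step 3): P = [1, 3] / [6];  Q = [1, 3] / [2]
  Insert 2 (step 4): P = [1, 2] / [3] / [6];  Q = [1, 3] / [2] / [4]
  Insert 8 (step 5): P = [1, 2, 8] / [3] / [6];  Q = [1, 3, 5] / [2] / [4]
  Insert 5 (step 6): P = [1, 2, 5] / [3, 8] / [6];  Q = [1, 3, 5] / [2, 6] / [4]
  Insert 9 (step 7): P = [1, 2, 5, 9] / [3, 8] / [6];  Q = [1, 3, 5, 7] / [2, 6] / [4]
  Insert 7 (step 8): P = [1, 2, 5, 7] / [3, 8, 9] / [6];  Q = [1, 3, 5, 7] / [2, 6, 8] / [4]
  Insert 4 (step 9): P = [1, 2, 4, 7] / [3, 5, 9] / [6, 8];  Q = [1, 3, 5, 7] / [2, 6, 8] / [4, 9]
Final shape: (4, 3, 2).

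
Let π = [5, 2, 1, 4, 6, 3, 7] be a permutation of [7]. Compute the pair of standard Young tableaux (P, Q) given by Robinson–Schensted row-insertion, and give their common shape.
P = [1, 3, 6, 7] / [2, 4] / [5];  Q = [1, 4, 5, 7] / [2, 6] / [3];  common shape = (4, 2, 1)

Row-insert the values π_1, π_2, … into P one at a time, bumping the leftmost entry strictly greater than the inserted value down to the next row. The recording tableau Q records, in position (i, j), the step at which that cell was added to P.
  Insert 5 (step 1): P = [5];  Q = [1]
  Insert 2 (step 2): P = [2] / [5];  Q = [1] / [2]
  Insert 1 (step 3): P = [1] / [2] / [5];  Q = [1] / [2] / [3]
  Insert 4 (step 4): P = [1, 4] / [2] / [5];  Q = [1, 4] / [2] / [3]
  Insert 6 (step 5): P = [1, 4, 6] / [2] / [5];  Q = [1, 4, 5] / [2] / [3]
  Insert 3 (step 6): P = [1, 3, 6] / [2, 4] / [5];  Q = [1, 4, 5] / [2, 6] / [3]
  Insert 7 (step 7): P = [1, 3, 6, 7] / [2, 4] / [5];  Q = [1, 4, 5, 7] / [2, 6] / [3]
Final shape: (4, 2, 1).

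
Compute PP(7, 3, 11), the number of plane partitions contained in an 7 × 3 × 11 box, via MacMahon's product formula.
PP(7, 3, 11) = 431621592480

Evaluate the triple product over i = 1..7, j = 1..3, k = 1..11. The factors are (2/1) · (3/2) · (4/3) · (5/4) · (6/5) · (7/6) · (8/7) · (9/8) · … (231 factors total). The numerators and denominators telescope so the product is an integer; carrying out the multiplication exactly gives PP(7, 3, 11) = 431621592480.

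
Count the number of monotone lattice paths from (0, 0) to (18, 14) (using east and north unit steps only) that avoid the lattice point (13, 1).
Number of paths = 471315648

Total paths from (0, 0) to (18, 14): C(32, 18) = 471435600. Paths through (13, 1): (paths (0, 0) → (13, 1)) × (paths (13, 1) → (18, 14)) = C(14, 13) · C(18, 5) = 14 · 8568 = 119952. Avoidance count = 471435600 − 119952 = 471315648.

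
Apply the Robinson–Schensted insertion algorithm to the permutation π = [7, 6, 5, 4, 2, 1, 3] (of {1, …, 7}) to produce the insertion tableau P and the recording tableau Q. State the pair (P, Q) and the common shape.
P = [1, 3] / [2] / [4] / [5] / [6] / [7];  Q = [1, 7] / [2] / [3] / [4] / [5] / [6];  common shape = (2, 1, 1, 1, 1, 1)

Row-insert the values π_1, π_2, … into P one at a time, bumping the leftmost entry strictly greater than the inserted value down to the next row. The recording tableau Q records, in position (i, j), the step at which that cell was added to P.
  Insert 7 (step 1): P = [7];  Q = [1]
  Insert 6 (step 2): P = [6] / [7];  Q = [1] / [2]
  Insert 5 (step 3): P = [5] / [6] / [7];  Q = [1] / [2] / [3]
  Insert 4 (step 4): P = [4] / [5] / [6] / [7];  Q = [1] / [2] / [3] / [4]
  Insert 2 (step 5): P = [2] / [4] / [5] / [6] / [7];  Q = [1] / [2] / [3] / [4] / [5]
  Insert 1 (step 6): P = [1] / [2] / [4] / [5] / [6] / [7];  Q = [1] / [2] / [3] / [4] / [5] / [6]
  Insert 3 (step 7): P = [1, 3] / [2] / [4] / [5] / [6] / [7];  Q = [1, 7] / [2] / [3] / [4] / [5] / [6]
Final shape: (2, 1, 1, 1, 1, 1).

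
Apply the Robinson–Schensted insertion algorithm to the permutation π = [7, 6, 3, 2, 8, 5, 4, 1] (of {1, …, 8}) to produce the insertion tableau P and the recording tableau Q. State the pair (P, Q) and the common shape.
P = [1, 4] / [2, 5] / [3, 8] / [6] / [7];  Q = [1, 5] / [2, 6] / [3, 7] / [4] / [8];  common shape = (2, 2, 2, 1, 1)

Row-insert the values π_1, π_2, … into P one at a time, bumping the leftmost entry strictly greater than the inserted value down to the next row. The recording tableau Q records, in position (i, j), the step at which that cell was added to P.
  Insert 7 (step 1): P = [7];  Q = [1]
  Insert 6 (step 2): P = [6] / [7];  Q = [1] / [2]
  Insert 3 (step 3): P = [3] / [6] / [7];  Q = [1] / [2] / [3]
  Insert 2 (step 4): P = [2] / [3] / [6] / [7];  Q = [1] / [2] / [3] / [4]
  Insert 8 (step 5): P = [2, 8] / [3] / [6] / [7];  Q = [1, 5] / [2] / [3] / [4]
  Insert 5 (step 6): P = [2, 5] / [3, 8] / [6] / [7];  Q = [1, 5] / [2, 6] / [3] / [4]
  Insert 4 (step 7): P = [2, 4] / [3, 5] / [6, 8] / [7];  Q = [1, 5] / [2, 6] / [3, 7] / [4]
  Insert 1 (step 8): P = [1, 4] / [2, 5] / [3, 8] / [6] / [7];  Q = [1, 5] / [2, 6] / [3, 7] / [4] / [8]
Final shape: (2, 2, 2, 1, 1).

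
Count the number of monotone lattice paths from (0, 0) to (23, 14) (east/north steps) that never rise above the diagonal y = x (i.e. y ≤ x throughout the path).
Number of paths = 2544619500

By the reflection principle (André's argument), the number of monotone paths to (23, 14) with n ≤ m that never go above y = x is C(37, 23) − C(37, 24) = 6107086800 − 3562467300 = 2544619500.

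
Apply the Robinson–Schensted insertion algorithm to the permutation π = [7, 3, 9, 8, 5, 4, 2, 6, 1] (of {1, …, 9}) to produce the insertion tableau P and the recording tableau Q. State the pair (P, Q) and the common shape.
P = [1, 4, 6] / [2, 8] / [3] / [5] / [7] / [9];  Q = [1, 3, 8] / [2, 4] / [5] / [6] / [7] / [9];  common shape = (3, 2, 1, 1, 1, 1)

Row-insert the values π_1, π_2, … into P one at a time, bumping the leftmost entry strictly greater than the inserted value down to the next row. The recording tableau Q records, in position (i, j), the step at which that cell was added to P.
  Insert 7 (step 1): P = [7];  Q = [1]
  Insert 3 (step 2): P = [3] / [7];  Q = [1] / [2]
  Insert 9 (step 3): P = [3, 9] / [7];  Q = [1, 3] / [2]
  Insert 8 (step 4): P = [3, 8] / [7, 9];  Q = [1, 3] / [2, 4]
  Insert 5 (step 5): P = [3, 5] / [7, 8] / [9];  Q = [1, 3] / [2, 4] / [5]
  Insert 4 (step 6): P = [3, 4] / [5, 8] / [7] / [9];  Q = [1, 3] / [2, 4] / [5] / [6]
  Insert 2 (step 7): P = [2, 4] / [3, 8] / [5] / [7] / [9];  Q = [1, 3] / [2, 4] / [5] / [6] / [7]
  Insert 6 (step 8): P = [2, 4, 6] / [3, 8] / [5] / [7] / [9];  Q = [1, 3, 8] / [2, 4] / [5] / [6] / [7]
  Insert 1 (step 9): P = [1, 4, 6] / [2, 8] / [3] / [5] / [7] / [9];  Q = [1, 3, 8] / [2, 4] / [5] / [6] / [7] / [9]
Final shape: (3, 2, 1, 1, 1, 1).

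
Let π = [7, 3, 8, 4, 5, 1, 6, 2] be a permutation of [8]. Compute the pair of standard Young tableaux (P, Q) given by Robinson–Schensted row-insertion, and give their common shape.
P = [1, 2, 5, 6] / [3, 4] / [7, 8];  Q = [1, 3, 5, 7] / [2, 4] / [6, 8];  common shape = (4, 2, 2)

Row-insert the values π_1, π_2, … into P one at a time, bumping the leftmost entry strictly greater than the inserted value down to the next row. The recording tableau Q records, in position (i, j), the step at which that cell was added to P.
  Insert 7 (step 1): P = [7];  Q = [1]
  Insert 3 (step 2): P = [3] / [7];  Q = [1] / [2]
  Insert 8 (step 3): P = [3, 8] / [7];  Q = [1, 3] / [2]
  Insert 4 (step 4): P = [3, 4] / [7, 8];  Q = [1, 3] / [2, 4]
  Insert 5 (step 5): P = [3, 4, 5] / [7, 8];  Q = [1, 3, 5] / [2, 4]
  Insert 1 (step 6): P = [1, 4, 5] / [3, 8] / [7];  Q = [1, 3, 5] / [2, 4] / [6]
  Insert 6 (step 7): P = [1, 4, 5, 6] / [3, 8] / [7];  Q = [1, 3, 5, 7] / [2, 4] / [6]
  Insert 2 (step 8): P = [1, 2, 5, 6] / [3, 4] / [7, 8];  Q = [1, 3, 5, 7] / [2, 4] / [6, 8]
Final shape: (4, 2, 2).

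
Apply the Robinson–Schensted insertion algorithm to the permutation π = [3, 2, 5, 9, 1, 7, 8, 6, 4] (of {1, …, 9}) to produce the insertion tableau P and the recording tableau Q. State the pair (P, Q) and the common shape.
P = [1, 4, 6, 8] / [2, 5] / [3, 7] / [9];  Q = [1, 3, 4, 7] / [2, 6] / [5, 8] / [9];  common shape = (4, 2, 2, 1)

Row-insert the values π_1, π_2, … into P one at a time, bumping the leftmost entry strictly greater than the inserted value down to the next row. The recording tableau Q records, in position (i, j), the step at which that cell was added to P.
  Insert 3 (step 1): P = [3];  Q = [1]
  Insert 2 (step 2): P = [2] / [3];  Q = [1] / [2]
  Insert 5 (step 3): P = [2, 5] / [3];  Q = [1, 3] / [2]
  Insert 9 (step 4): P = [2, 5, 9] / [3];  Q = [1, 3, 4] / [2]
  Insert 1 (step 5): P = [1, 5, 9] / [2] / [3];  Q = [1, 3, 4] / [2] / [5]
  Insert 7 (step 6): P = [1, 5, 7] / [2, 9] / [3];  Q = [1, 3, 4] / [2, 6] / [5]
  Insert 8 (step 7): P = [1, 5, 7, 8] / [2, 9] / [3];  Q = [1, 3, 4, 7] / [2, 6] / [5]
  Insert 6 (step 8): P = [1, 5, 6, 8] / [2, 7] / [3, 9];  Q = [1, 3, 4, 7] / [2, 6] / [5, 8]
  Insert 4 (step 9): P = [1, 4, 6, 8] / [2, 5] / [3, 7] / [9];  Q = [1, 3, 4, 7] / [2, 6] / [5, 8] / [9]
Final shape: (4, 2, 2, 1).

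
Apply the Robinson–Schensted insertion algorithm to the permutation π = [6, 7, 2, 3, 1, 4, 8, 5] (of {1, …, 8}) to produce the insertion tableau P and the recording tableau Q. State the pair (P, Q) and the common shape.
P = [1, 3, 4, 5] / [2, 7, 8] / [6];  Q = [1, 2, 6, 7] / [3, 4, 8] / [5];  common shape = (4, 3, 1)

Row-insert the values π_1, π_2, … into P one at a time, bumping the leftmost entry strictly greater than the inserted value down to the next row. The recording tableau Q records, in position (i, j), the step at which that cell was added to P.
  Insert 6 (step 1): P = [6];  Q = [1]
  Insert 7 (step 2): P = [6, 7];  Q = [1, 2]
  Insert 2 (step 3): P = [2, 7] / [6];  Q = [1, 2] / [3]
  Insert 3 (step 4): P = [2, 3] / [6, 7];  Q = [1, 2] / [3, 4]
  Insert 1 (step 5): P = [1, 3] / [2, 7] / [6];  Q = [1, 2] / [3, 4] / [5]
  Insert 4 (step 6): P = [1, 3, 4] / [2, 7] / [6];  Q = [1, 2, 6] / [3, 4] / [5]
  Insert 8 (step 7): P = [1, 3, 4, 8] / [2, 7] / [6];  Q = [1, 2, 6, 7] / [3, 4] / [5]
  Insert 5 (step 8): P = [1, 3, 4, 5] / [2, 7, 8] / [6];  Q = [1, 2, 6, 7] / [3, 4, 8] / [5]
Final shape: (4, 3, 1).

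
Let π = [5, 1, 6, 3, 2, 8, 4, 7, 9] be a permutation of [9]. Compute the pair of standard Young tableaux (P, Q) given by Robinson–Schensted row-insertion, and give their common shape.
P = [1, 2, 4, 7, 9] / [3, 6, 8] / [5];  Q = [1, 3, 6, 8, 9] / [2, 4, 7] / [5];  common shape = (5, 3, 1)

Row-insert the values π_1, π_2, … into P one at a time, bumping the leftmost entry strictly greater than the inserted value down to the next row. The recording tableau Q records, in position (i, j), the step at which that cell was added to P.
  Insert 5 (step 1): P = [5];  Q = [1]
  Insert 1 (step 2): P = [1] / [5];  Q = [1] / [2]
  Insert 6 (step 3): P = [1, 6] / [5];  Q = [1, 3] / [2]
  Insert 3 (step 4): P = [1, 3] / [5, 6];  Q = [1, 3] / [2, 4]
  Insert 2 (step 5): P = [1, 2] / [3, 6] / [5];  Q = [1, 3] / [2, 4] / [5]
  Insert 8 (step 6): P = [1, 2, 8] / [3, 6] / [5];  Q = [1, 3, 6] / [2, 4] / [5]
  Insert 4 (step 7): P = [1, 2, 4] / [3, 6, 8] / [5];  Q = [1, 3, 6] / [2, 4, 7] / [5]
  Insert 7 (step 8): P = [1, 2, 4, 7] / [3, 6, 8] / [5];  Q = [1, 3, 6, 8] / [2, 4, 7] / [5]
  Insert 9 (step 9): P = [1, 2, 4, 7, 9] / [3, 6, 8] / [5];  Q = [1, 3, 6, 8, 9] / [2, 4, 7] / [5]
Final shape: (5, 3, 1).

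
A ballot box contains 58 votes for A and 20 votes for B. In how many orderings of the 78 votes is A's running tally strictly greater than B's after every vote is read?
Strict-lead orderings = 964724779800352340

Total orderings of the 78 votes with 58 for A: C(78, 58) = 1980224548011249540. By the Bertrand ballot formula (Cycle Lemma / reflection principle), the number of orderings in which A is strictly ahead of B throughout is (p − q)/(p + q) · C(p + q, p) = (58 − 20)/(58 + 20) · 1980224548011249540 = 964724779800352340.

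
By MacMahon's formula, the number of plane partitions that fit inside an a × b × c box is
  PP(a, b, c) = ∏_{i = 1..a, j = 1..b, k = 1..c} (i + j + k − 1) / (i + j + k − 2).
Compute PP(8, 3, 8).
PP(8, 3, 8) = 33803832920

Evaluate the triple product over i = 1..8, j = 1..3, k = 1..8. The factors are (2/1) · (3/2) · (4/3) · (5/4) · (6/5) · (7/6) · (8/7) · (9/8) · … (192 factors total). The numerators and denominators telescope so the product is an integer; carrying out the multiplication exactly gives PP(8, 3, 8) = 33803832920.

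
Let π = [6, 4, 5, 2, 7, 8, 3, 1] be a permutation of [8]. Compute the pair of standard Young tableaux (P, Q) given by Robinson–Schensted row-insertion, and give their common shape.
P = [1, 3, 7, 8] / [2, 5] / [4] / [6];  Q = [1, 3, 5, 6] / [2, 7] / [4] / [8];  common shape = (4, 2, 1, 1)

Row-insert the values π_1, π_2, … into P one at a time, bumping the leftmost entry strictly greater than the inserted value down to the next row. The recording tableau Q records, in position (i, j), the step at which that cell was added to P.
  Insert 6 (step 1): P = [6];  Q = [1]
  Insert 4 (step 2): P = [4] / [6];  Q = [1] / [2]
  Insert 5 (step 3): P = [4, 5] / [6];  Q = [1, 3] / [2]
  Insert 2 (step 4): P = [2, 5] / [4] / [6];  Q = [1, 3] / [2] / [4]
  Insert 7 (step 5): P = [2, 5, 7] / [4] / [6];  Q = [1, 3, 5] / [2] / [4]
  Insert 8 (step 6): P = [2, 5, 7, 8] / [4] / [6];  Q = [1, 3, 5, 6] / [2] / [4]
  Insert 3 (step 7): P = [2, 3, 7, 8] / [4, 5] / [6];  Q = [1, 3, 5, 6] / [2, 7] / [4]
  Insert 1 (step 8): P = [1, 3, 7, 8] / [2, 5] / [4] / [6];  Q = [1, 3, 5, 6] / [2, 7] / [4] / [8]
Final shape: (4, 2, 1, 1).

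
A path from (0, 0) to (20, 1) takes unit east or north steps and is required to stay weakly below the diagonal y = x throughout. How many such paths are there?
Number of paths = 20

By the reflection principle (André's argument), the number of monotone paths to (20, 1) with n ≤ m that never go above y = x is C(21, 20) − C(21, 21) = 21 − 1 = 20.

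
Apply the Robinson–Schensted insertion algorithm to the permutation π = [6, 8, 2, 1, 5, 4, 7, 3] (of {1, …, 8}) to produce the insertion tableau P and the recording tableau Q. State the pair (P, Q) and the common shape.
P = [1, 3, 7] / [2, 4] / [5, 8] / [6];  Q = [1, 2, 7] / [3, 5] / [4, 6] / [8];  common shape = (3, 2, 2, 1)

Row-insert the values π_1, π_2, … into P one at a time, bumping the leftmost entry strictly greater than the inserted value down to the next row. The recording tableau Q records, in position (i, j), the step at which that cell was added to P.
  Insert 6 (step 1): P = [6];  Q = [1]
  Insert 8 (step 2): P = [6, 8];  Q = [1, 2]
  Insert 2 (step 3): P = [2, 8] / [6];  Q = [1, 2] / [3]
  Insert 1 (step 4): P = [1, 8] / [2] / [6];  Q = [1, 2] / [3] / [4]
  Insert 5 (step 5): P = [1, 5] / [2, 8] / [6];  Q = [1, 2] / [3, 5] / [4]
  Insert 4 (step 6): P = [1, 4] / [2, 5] / [6, 8];  Q = [1, 2] / [3, 5] / [4, 6]
  Insert 7 (step 7): P = [1, 4, 7] / [2, 5] / [6, 8];  Q = [1, 2, 7] / [3, 5] / [4, 6]
  Insert 3 (step 8): P = [1, 3, 7] / [2, 4] / [5, 8] / [6];  Q = [1, 2, 7] / [3, 5] / [4, 6] / [8]
Final shape: (3, 2, 2, 1).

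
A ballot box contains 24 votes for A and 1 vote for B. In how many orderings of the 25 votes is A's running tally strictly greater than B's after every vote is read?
Strict-lead orderings = 23

Total orderings of the 25 votes with 24 for A: C(25, 24) = 25. By the Bertrand ballot formula (Cycle Lemma / reflection principle), the number of orderings in which A is strictly ahead of B throughout is (p − q)/(p + q) · C(p + q, p) = (24 − 1)/(24 + 1) · 25 = 23.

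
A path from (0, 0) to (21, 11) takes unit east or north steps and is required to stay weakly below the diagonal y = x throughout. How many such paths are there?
Number of paths = 64512240

By the reflection principle (André's argument), the number of monotone paths to (21, 11) with n ≤ m that never go above y = x is C(32, 21) − C(32, 22) = 129024480 − 64512240 = 64512240.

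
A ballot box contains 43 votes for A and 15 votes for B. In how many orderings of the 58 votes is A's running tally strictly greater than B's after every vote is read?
Strict-lead orderings = 14363336766240

Total orderings of the 58 votes with 43 for A: C(58, 43) = 29752626158640. By the Bertrand ballot formula (Cycle Lemma / reflection principle), the number of orderings in which A is strictly ahead of B throughout is (p − q)/(p + q) · C(p + q, p) = (43 − 15)/(43 + 15) · 29752626158640 = 14363336766240.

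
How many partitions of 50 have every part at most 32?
p(50, parts ≤ 32) = 203014

Use the recurrence p(n, m) = p(n, m−1) + p(n−m, m): either the largest part is < m (count p(n, m−1)) or the largest part is exactly m (remove one copy of m, count p(n−m, m)). With p(0, ·) = 1 this gives p(50, parts ≤ 32) = 203014. (By conjugating Young diagrams, this also counts partitions of 50 into at most 32 parts.)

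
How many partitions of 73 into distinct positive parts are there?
q(73) = 40026

A partition into distinct parts is a strictly decreasing sequence summing to n. The recurrence d(n, m) = d(n, m−1) + d(n−m, m−1) (use part m at most once) with q(n) = d(n, n) gives q(73) = 40026. (Euler's theorem: # distinct-part partitions = # odd-part partitions.)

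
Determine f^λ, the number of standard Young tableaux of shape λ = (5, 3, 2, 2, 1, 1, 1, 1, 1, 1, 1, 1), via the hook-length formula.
# SYT of shape (5, 3, 2, 2, 1, 1, 1, 1, 1, 1, 1, 1) = 5886675

Hook-length formula: f^λ = n! / Π hook(c), product over all cells c of the Young diagram. For λ = (5, 3, 2, 2, 1, 1, 1, 1, 1, 1, 1, 1), n = 20 boxes. Hook lengths by row (left-to-right, top-to-bottom): [16, 7, 4, 2, 1]; [13, 4, 1]; [11, 2]; [10, 1]; [8]; [7]; [6]; [5]; [4]; [3]; [2]; [1]. Product of hooks = 413289676800. So f^λ = 20! / 413289676800 = 2432902008176640000 / 413289676800 = 5886675.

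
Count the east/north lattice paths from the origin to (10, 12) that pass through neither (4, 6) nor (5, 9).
Number of paths = 387534

Inclusion–exclusion. Total paths: C(22, 10) = 646646. Through P₁: C(10, 4)·C(12, 6) = 194040. Through P₂: C(14, 5)·C(8, 5) = 112112. Since P₁ is strictly southwest of P₂, a monotone path through both must visit P₁ then P₂; paths through both = C(10, 4)·C(4, 1)·C(8, 5) = 47040. Avoid both = 646646 − 194040 − 112112 + 47040 = 387534.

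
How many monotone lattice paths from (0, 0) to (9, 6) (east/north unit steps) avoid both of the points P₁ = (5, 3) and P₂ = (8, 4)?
Number of paths = 2232

Inclusion–exclusion. Total paths: C(15, 9) = 5005. Through P₁: C(8, 5)·C(7, 4) = 1960. Through P₂: C(12, 8)·C(3, 1) = 1485. Since P₁ is strictly southwest of P₂, a monotone path through both must visit P₁ then P₂; paths through both = C(8, 5)·C(4, 3)·C(3, 1) = 672. Avoid both = 5005 − 1960 − 1485 + 672 = 2232.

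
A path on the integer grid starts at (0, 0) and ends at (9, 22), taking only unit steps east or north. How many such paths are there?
Number of paths = 20160075

A monotone lattice path from (0, 0) to (9, 22) consists of 9 east steps and 22 north steps in some order, so it is determined by which 9 of the 31 steps are east. The count is C(31, 9) = 20160075.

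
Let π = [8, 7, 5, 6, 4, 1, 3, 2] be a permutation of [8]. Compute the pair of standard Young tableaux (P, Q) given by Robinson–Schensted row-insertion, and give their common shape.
P = [1, 2] / [3, 6] / [4] / [5] / [7] / [8];  Q = [1, 4] / [2, 7] / [3] / [5] / [6] / [8];  common shape = (2, 2, 1, 1, 1, 1)

Row-insert the values π_1, π_2, … into P one at a time, bumping the leftmost entry strictly greater than the inserted value down to the next row. The recording tableau Q records, in position (i, j), the step at which that cell was added to P.
  Insert 8 (step 1): P = [8];  Q = [1]
  Insert 7 (step 2): P = [7] / [8];  Q = [1] / [2]
  Insert 5 (step 3): P = [5] / [7] / [8];  Q = [1] / [2] / [3]
  Insert 6 (step 4): P = [5, 6] / [7] / [8];  Q = [1, 4] / [2] / [3]
  Insert 4 (step 5): P = [4, 6] / [5] / [7] / [8];  Q = [1, 4] / [2] / [3] / [5]
  Insert 1 (step 6): P = [1, 6] / [4] / [5] / [7] / [8];  Q = [1, 4] / [2] / [3] / [5] / [6]
  Insert 3 (step 7): P = [1, 3] / [4, 6] / [5] / [7] / [8];  Q = [1, 4] / [2, 7] / [3] / [5] / [6]
  Insert 2 (step 8): P = [1, 2] / [3, 6] / [4] / [5] / [7] / [8];  Q = [1, 4] / [2, 7] / [3] / [5] / [6] / [8]
Final shape: (2, 2, 1, 1, 1, 1).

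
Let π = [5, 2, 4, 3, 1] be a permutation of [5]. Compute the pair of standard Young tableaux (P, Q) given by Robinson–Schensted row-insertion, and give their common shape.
P = [1, 3] / [2] / [4] / [5];  Q = [1, 3] / [2] / [4] / [5];  common shape = (2, 1, 1, 1)

Row-insert the values π_1, π_2, … into P one at a time, bumping the leftmost entry strictly greater than the inserted value down to the next row. The recording tableau Q records, in position (i, j), the step at which that cell was added to P.
  Insert 5 (step 1): P = [5];  Q = [1]
  Insert 2 (step 2): P = [2] / [5];  Q = [1] / [2]
  Insert 4 (step 3): P = [2, 4] / [5];  Q = [1, 3] / [2]
  Insert 3 (step 4): P = [2, 3] / [4] / [5];  Q = [1, 3] / [2] / [4]
  Insert 1 (step 5): P = [1, 3] / [2] / [4] / [5];  Q = [1, 3] / [2] / [4] / [5]
Final shape: (2, 1, 1, 1).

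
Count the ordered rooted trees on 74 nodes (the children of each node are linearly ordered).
C_73 = 79463489365077377841208237632349268884500

These ordered rooted trees are counted by the Catalan number C_n = (1/(n + 1)) · C(2n, n). For n = 73: C_73 = (1/74) · C(146, 73) = 5880298213015725960249409584793845897453000/74 = 79463489365077377841208237632349268884500.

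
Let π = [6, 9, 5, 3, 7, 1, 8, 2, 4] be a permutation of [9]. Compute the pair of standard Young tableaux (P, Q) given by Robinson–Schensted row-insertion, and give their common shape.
P = [1, 2, 4] / [3, 7, 8] / [5, 9] / [6];  Q = [1, 2, 7] / [3, 5, 9] / [4, 8] / [6];  common shape = (3, 3, 2, 1)

Row-insert the values π_1, π_2, … into P one at a time, bumping the leftmost entry strictly greater than the inserted value down to the next row. The recording tableau Q records, in position (i, j), the step at which that cell was added to P.
  Insert 6 (step 1): P = [6];  Q = [1]
  Insert 9 (step 2): P = [6, 9];  Q = [1, 2]
  Insert 5 (step 3): P = [5, 9] / [6];  Q = [1, 2] / [3]
  Insert 3 (step 4): P = [3, 9] / [5] / [6];  Q = [1, 2] / [3] / [4]
  Insert 7 (step 5): P = [3, 7] / [5, 9] / [6];  Q = [1, 2] / [3, 5] / [4]
  Insert 1 (step 6): P = [1, 7] / [3, 9] / [5] / [6];  Q = [1, 2] / [3, 5] / [4] / [6]
  Insert 8 (step 7): P = [1, 7, 8] / [3, 9] / [5] / [6];  Q = [1, 2, 7] / [3, 5] / [4] / [6]
  Insert 2 (step 8): P = [1, 2, 8] / [3, 7] / [5, 9] / [6];  Q = [1, 2, 7] / [3, 5] / [4, 8] / [6]
  Insert 4 (step 9): P = [1, 2, 4] / [3, 7, 8] / [5, 9] / [6];  Q = [1, 2, 7] / [3, 5, 9] / [4, 8] / [6]
Final shape: (3, 3, 2, 1).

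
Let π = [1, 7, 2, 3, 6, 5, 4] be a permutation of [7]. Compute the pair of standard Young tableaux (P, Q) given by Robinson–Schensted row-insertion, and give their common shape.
P = [1, 2, 3, 4] / [5] / [6] / [7];  Q = [1, 2, 4, 5] / [3] / [6] / [7];  common shape = (4, 1, 1, 1)

Row-insert the values π_1, π_2, … into P one at a time, bumping the leftmost entry strictly greater than the inserted value down to the next row. The recording tableau Q records, in position (i, j), the step at which that cell was added to P.
  Insert 1 (step 1): P = [1];  Q = [1]
  Insert 7 (step 2): P = [1, 7];  Q = [1, 2]
  Insert 2 (step 3): P = [1, 2] / [7];  Q = [1, 2] / [3]
  Insert 3 (step 4): P = [1, 2, 3] / [7];  Q = [1, 2, 4] / [3]
  Insert 6 (step 5): P = [1, 2, 3, 6] / [7];  Q = [1, 2, 4, 5] / [3]
  Insert 5 (step 6): P = [1, 2, 3, 5] / [6] / [7];  Q = [1, 2, 4, 5] / [3] / [6]
  Insert 4 (step 7): P = [1, 2, 3, 4] / [5] / [6] / [7];  Q = [1, 2, 4, 5] / [3] / [6] / [7]
Final shape: (4, 1, 1, 1).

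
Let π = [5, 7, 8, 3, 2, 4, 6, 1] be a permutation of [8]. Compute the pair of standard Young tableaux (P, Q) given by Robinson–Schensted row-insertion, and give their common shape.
P = [1, 4, 6] / [2, 7, 8] / [3] / [5];  Q = [1, 2, 3] / [4, 6, 7] / [5] / [8];  common shape = (3, 3, 1, 1)

Row-insert the values π_1, π_2, … into P one at a time, bumping the leftmost entry strictly greater than the inserted value down to the next row. The recording tableau Q records, in position (i, j), the step at which that cell was added to P.
  Insert 5 (step 1): P = [5];  Q = [1]
  Insert 7 (step 2): P = [5, 7];  Q = [1, 2]
  Insert 8 (step 3): P = [5, 7, 8];  Q = [1, 2, 3]
  Insert 3 (step 4): P = [3, 7, 8] / [5];  Q = [1, 2, 3] / [4]
  Insert 2 (step 5): P = [2, 7, 8] / [3] / [5];  Q = [1, 2, 3] / [4] / [5]
  Insert 4 (step 6): P = [2, 4, 8] / [3, 7] / [5];  Q = [1, 2, 3] / [4, 6] / [5]
  Insert 6 (step 7): P = [2, 4, 6] / [3, 7, 8] / [5];  Q = [1, 2, 3] / [4, 6, 7] / [5]
  Insert 1 (step 8): P = [1, 4, 6] / [2, 7, 8] / [3] / [5];  Q = [1, 2, 3] / [4, 6, 7] / [5] / [8]
Final shape: (3, 3, 1, 1).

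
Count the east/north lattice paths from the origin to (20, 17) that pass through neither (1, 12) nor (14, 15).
Number of paths = 13733374718

Inclusion–exclusion. Total paths: C(37, 20) = 15905368710. Through P₁: C(13, 1)·C(24, 19) = 552552. Through P₂: C(29, 14)·C(8, 6) = 2171645280. Since P₁ is strictly southwest of P₂, a monotone path through both must visit P₁ then P₂; paths through both = C(13, 1)·C(16, 13)·C(8, 6) = 203840. Avoid both = 15905368710 − 552552 − 2171645280 + 203840 = 13733374718.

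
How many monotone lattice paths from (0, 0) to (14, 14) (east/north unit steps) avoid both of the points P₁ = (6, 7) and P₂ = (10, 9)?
Number of paths = 20677752

Inclusion–exclusion. Total paths: C(28, 14) = 40116600. Through P₁: C(13, 6)·C(15, 8) = 11042460. Through P₂: C(19, 10)·C(9, 4) = 11639628. Since P₁ is strictly southwest of P₂, a monotone path through both must visit P₁ then P₂; paths through both = C(13, 6)·C(6, 4)·C(9, 4) = 3243240. Avoid both = 40116600 − 11042460 − 11639628 + 3243240 = 20677752.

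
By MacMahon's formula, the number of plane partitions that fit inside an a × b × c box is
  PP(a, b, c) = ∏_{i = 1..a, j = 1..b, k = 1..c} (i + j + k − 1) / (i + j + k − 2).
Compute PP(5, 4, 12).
PP(5, 4, 12) = 1354627767168

Evaluate the triple product over i = 1..5, j = 1..4, k = 1..12. The factors are (2/1) · (3/2) · (4/3) · (5/4) · (6/5) · (7/6) · (8/7) · (9/8) · … (240 factors total). The numerators and denominators telescope so the product is an integer; carrying out the multiplication exactly gives PP(5, 4, 12) = 1354627767168.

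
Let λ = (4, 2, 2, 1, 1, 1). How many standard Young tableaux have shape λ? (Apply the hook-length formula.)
# SYT of shape (4, 2, 2, 1, 1, 1) = 1232

Hook-length formula: f^λ = n! / Π hook(c), product over all cells c of the Young diagram. For λ = (4, 2, 2, 1, 1, 1), n = 11 boxes. Hook lengths by row (left-to-right, top-to-bottom): [9, 5, 2, 1]; [6, 2]; [5, 1]; [3]; [2]; [1]. Product of hooks = 32400. So f^λ = 11! / 32400 = 39916800 / 32400 = 1232.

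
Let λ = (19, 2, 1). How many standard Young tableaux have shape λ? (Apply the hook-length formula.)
# SYT of shape (19, 2, 1) = 2640

Hook-length formula: f^λ = n! / Π hook(c), product over all cells c of the Young diagram. For λ = (19, 2, 1), n = 22 boxes. Hook lengths by row (left-to-right, top-to-bottom): [21, 19, 17, 16, 15, 14, 13, 12, 11, 10, 9, 8, 7, 6, 5, 4, 3, 2, 1]; [3, 1]; [1]. Product of hooks = 425757851430912000. So f^λ = 22! / 425757851430912000 = 1124000727777607680000 / 425757851430912000 = 2640.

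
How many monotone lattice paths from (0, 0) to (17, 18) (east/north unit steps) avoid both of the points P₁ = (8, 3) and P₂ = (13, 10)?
Number of paths = 3820203420

Inclusion–exclusion. Total paths: C(35, 17) = 4537567650. Through P₁: C(11, 8)·C(24, 9) = 215738160. Through P₂: C(23, 13)·C(12, 4) = 566312670. Since P₁ is strictly southwest of P₂, a monotone path through both must visit P₁ then P₂; paths through both = C(11, 8)·C(12, 5)·C(12, 4) = 64686600. Avoid both = 4537567650 − 215738160 − 566312670 + 64686600 = 3820203420.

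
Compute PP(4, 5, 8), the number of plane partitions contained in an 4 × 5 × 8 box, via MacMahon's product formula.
PP(4, 5, 8) = 4789851066

Evaluate the triple product over i = 1..4, j = 1..5, k = 1..8. The factors are (2/1) · (3/2) · (4/3) · (5/4) · (6/5) · (7/6) · (8/7) · (9/8) · … (160 factors total). The numerators and denominators telescope so the product is an integer; carrying out the multiplication exactly gives PP(4, 5, 8) = 4789851066.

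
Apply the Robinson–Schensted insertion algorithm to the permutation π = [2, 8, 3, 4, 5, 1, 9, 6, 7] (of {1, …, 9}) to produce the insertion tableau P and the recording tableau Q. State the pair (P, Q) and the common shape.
P = [1, 3, 4, 5, 6, 7] / [2, 9] / [8];  Q = [1, 2, 4, 5, 7, 9] / [3, 8] / [6];  common shape = (6, 2, 1)

Row-insert the values π_1, π_2, … into P one at a time, bumping the leftmost entry strictly greater than the inserted value down to the next row. The recording tableau Q records, in position (i, j), the step at which that cell was added to P.
  Insert 2 (step 1): P = [2];  Q = [1]
  Insert 8 (step 2): P = [2, 8];  Q = [1, 2]
  Insert 3 (step 3): P = [2, 3] / [8];  Q = [1, 2] / [3]
  Insert 4 (step 4): P = [2, 3, 4] / [8];  Q = [1, 2, 4] / [3]
  Insert 5 (step 5): P = [2, 3, 4, 5] / [8];  Q = [1, 2, 4, 5] / [3]
  Insert 1 (step 6): P = [1, 3, 4, 5] / [2] / [8];  Q = [1, 2, 4, 5] / [3] / [6]
  Insert 9 (step 7): P = [1, 3, 4, 5, 9] / [2] / [8];  Q = [1, 2, 4, 5, 7] / [3] / [6]
  Insert 6 (step 8): P = [1, 3, 4, 5, 6] / [2, 9] / [8];  Q = [1, 2, 4, 5, 7] / [3, 8] / [6]
  Insert 7 (step 9): P = [1, 3, 4, 5, 6, 7] / [2, 9] / [8];  Q = [1, 2, 4, 5, 7, 9] / [3, 8] / [6]
Final shape: (6, 2, 1).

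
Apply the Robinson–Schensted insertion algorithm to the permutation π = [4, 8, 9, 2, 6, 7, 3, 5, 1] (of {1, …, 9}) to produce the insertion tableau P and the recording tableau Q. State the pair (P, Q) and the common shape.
P = [1, 3, 5] / [2, 6, 7] / [4, 9] / [8];  Q = [1, 2, 3] / [4, 5, 6] / [7, 8] / [9];  common shape = (3, 3, 2, 1)

Row-insert the values π_1, π_2, … into P one at a time, bumping the leftmost entry strictly greater than the inserted value down to the next row. The recording tableau Q records, in position (i, j), the step at which that cell was added to P.
  Insert 4 (step 1): P = [4];  Q = [1]
  Insert 8 (step 2): P = [4, 8];  Q = [1, 2]
  Insert 9 (step 3): P = [4, 8, 9];  Q = [1, 2, 3]
  Insert 2 (step 4): P = [2, 8, 9] / [4];  Q = [1, 2, 3] / [4]
  Insert 6 (step 5): P = [2, 6, 9] / [4, 8];  Q = [1, 2, 3] / [4, 5]
  Insert 7 (step 6): P = [2, 6, 7] / [4, 8, 9];  Q = [1, 2, 3] / [4, 5, 6]
  Insert 3 (step 7): P = [2, 3, 7] / [4, 6, 9] / [8];  Q = [1, 2, 3] / [4, 5, 6] / [7]
  Insert 5 (step 8): P = [2, 3, 5] / [4, 6, 7] / [8, 9];  Q = [1, 2, 3] / [4, 5, 6] / [7, 8]
  Insert 1 (step 9): P = [1, 3, 5] / [2, 6, 7] / [4, 9] / [8];  Q = [1, 2, 3] / [4, 5, 6] / [7, 8] / [9]
Final shape: (3, 3, 2, 1).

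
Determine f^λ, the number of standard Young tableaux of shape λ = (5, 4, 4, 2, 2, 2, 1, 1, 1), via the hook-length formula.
# SYT of shape (5, 4, 4, 2, 2, 2, 1, 1, 1) = 1146055680

Hook-length formula: f^λ = n! / Π hook(c), product over all cells c of the Young diagram. For λ = (5, 4, 4, 2, 2, 2, 1, 1, 1), n = 22 boxes. Hook lengths by row (left-to-right, top-to-bottom): [13, 9, 5, 4, 1]; [11, 7, 3, 2]; [10, 6, 2, 1]; [7, 3]; [6, 2]; [5, 1]; [3]; [2]; [1]. Product of hooks = 980755776000. So f^λ = 22! / 980755776000 = 1124000727777607680000 / 980755776000 = 1146055680.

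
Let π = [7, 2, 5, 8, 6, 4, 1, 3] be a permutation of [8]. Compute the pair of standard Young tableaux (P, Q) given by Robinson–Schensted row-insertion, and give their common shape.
P = [1, 3, 6] / [2, 4] / [5, 8] / [7];  Q = [1, 3, 4] / [2, 5] / [6, 8] / [7];  common shape = (3, 2, 2, 1)

Row-insert the values π_1, π_2, … into P one at a time, bumping the leftmost entry strictly greater than the inserted value down to the next row. The recording tableau Q records, in position (i, j), the step at which that cell was added to P.
  Insert 7 (step 1): P = [7];  Q = [1]
  Insert 2 (step 2): P = [2] / [7];  Q = [1] / [2]
  Insert 5 (step 3): P = [2, 5] / [7];  Q = [1, 3] / [2]
  Insert 8 (step 4): P = [2, 5, 8] / [7];  Q = [1, 3, 4] / [2]
  Insert 6 (step 5): P = [2, 5, 6] / [7, 8];  Q = [1, 3, 4] / [2, 5]
  Insert 4 (step 6): P = [2, 4, 6] / [5, 8] / [7];  Q = [1, 3, 4] / [2, 5] / [6]
  Insert 1 (step 7): P = [1, 4, 6] / [2, 8] / [5] / [7];  Q = [1, 3, 4] / [2, 5] / [6] / [7]
  Insert 3 (step 8): P = [1, 3, 6] / [2, 4] / [5, 8] / [7];  Q = [1, 3, 4] / [2, 5] / [6, 8] / [7]
Final shape: (3, 2, 2, 1).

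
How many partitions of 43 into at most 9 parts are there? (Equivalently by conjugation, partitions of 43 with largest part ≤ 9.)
p(43, parts ≤ 9) = 19720

Use the recurrence p(n, m) = p(n, m−1) + p(n−m, m): either the largest part is < m (count p(n, m−1)) or the largest part is exactly m (remove one copy of m, count p(n−m, m)). With p(0, ·) = 1 this gives p(43, parts ≤ 9) = 19720. (By conjugating Young diagrams, this also counts partitions of 43 into at most 9 parts.)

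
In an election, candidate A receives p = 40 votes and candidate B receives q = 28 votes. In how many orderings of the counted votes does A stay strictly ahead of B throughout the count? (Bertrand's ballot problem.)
Strict-lead orderings = 1759318006963275528

Total orderings of the 68 votes with 40 for A: C(68, 40) = 9969468706125227992. By the Bertrand ballot formula (Cycle Lemma / reflection principle), the number of orderings in which A is strictly ahead of B throughout is (p − q)/(p + q) · C(p + q, p) = (40 − 28)/(40 + 28) · 9969468706125227992 = 1759318006963275528.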